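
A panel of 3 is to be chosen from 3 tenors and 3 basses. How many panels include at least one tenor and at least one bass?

18

With no constraint there are C(6,3) = 20 possible selections.
Selections missing a whole group: no tenors → C(3,3) = 1; no basses → C(3,3) = 1.
Both groups omitted at once is impossible, so 20 − 2 = 18.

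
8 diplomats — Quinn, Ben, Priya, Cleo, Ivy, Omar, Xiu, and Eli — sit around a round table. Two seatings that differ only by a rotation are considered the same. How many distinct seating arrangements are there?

5040

Around a circle, 8 distinct people have 8!/8 = (7)! = 5040 rotationally distinct seatings.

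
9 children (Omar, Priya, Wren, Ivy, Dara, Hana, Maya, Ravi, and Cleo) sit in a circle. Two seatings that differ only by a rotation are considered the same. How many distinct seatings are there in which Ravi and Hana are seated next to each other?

10080

Treat {Ravi, Hana} as one unit (2 internal orders) and seat the resulting 8 units around the table: (7)! circular arrangements.
So 2 × (7)! = 2 × 5040 = 10080.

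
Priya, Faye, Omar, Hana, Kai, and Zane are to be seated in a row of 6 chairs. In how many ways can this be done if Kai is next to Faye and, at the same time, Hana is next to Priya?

96

Treat {Kai,Faye} as one block (2 orders) and {Hana,Priya} as another (2 orders).
That leaves 4 units to arrange: 2 × 2 × 4! = 4 × 24 = 96.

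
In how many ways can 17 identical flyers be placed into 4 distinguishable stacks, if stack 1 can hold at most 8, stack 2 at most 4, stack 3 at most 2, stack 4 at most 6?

Ignoring the caps, the number of non-negative solutions to x_1+…+x_4 = 17 is C(20,3) = 1140.
Subtract solutions that violate a single cap (substitute x_i' = x_i − (cap_i+1)): x_1 ≥ 9 gives C(11,3) = 165; x_2 ≥ 5 gives C(15,3) = 455; x_3 ≥ 3 gives C(17,3) = 680; x_4 ≥ 7 gives C(13,3) = 286. Together 1586.
Add back pairs where two caps are both exceeded: 20 + 56 + 4 + 220 + 56 + 120 = 476.
Subtract triples: 1 + 0 + 0 + 10 = 11.
By inclusion–exclusion the count is 1140 − 1586 + 476 − 11 = 19.

19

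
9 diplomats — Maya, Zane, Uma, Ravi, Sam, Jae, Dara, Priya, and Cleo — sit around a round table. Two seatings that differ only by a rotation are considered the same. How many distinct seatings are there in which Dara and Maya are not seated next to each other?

30240

Without the restriction there are (8)! = 40320 seatings.
Those with Dara next to Maya: fuse the pair into one unit and seat 8 units around a circle — 2·(7)! = 10080.
Subtracting, 40320 − 10080 = 30240.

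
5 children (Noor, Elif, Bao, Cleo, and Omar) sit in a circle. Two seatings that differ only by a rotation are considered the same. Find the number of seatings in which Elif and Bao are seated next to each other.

Treat {Elif, Bao} as one unit (2 internal orders) and seat the resulting 4 units around the table: (3)! circular arrangements.
So 2 × (3)! = 2 × 6 = 12.

12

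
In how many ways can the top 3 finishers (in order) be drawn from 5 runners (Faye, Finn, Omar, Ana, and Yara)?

60

There are 5 choices for 1st place, 4 for 2nd, and 3 for 3rd.
That gives 5 × 4 × 3 = 60.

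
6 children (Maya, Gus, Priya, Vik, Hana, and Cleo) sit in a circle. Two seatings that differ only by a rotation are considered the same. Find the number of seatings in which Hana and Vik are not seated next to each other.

Without the restriction there are (5)! = 120 seatings.
Seatings with Hana beside Vik: treat them as a block with 2 internal orders, giving 2 × (4)! = 48.
Subtracting, 120 − 48 = 72.

72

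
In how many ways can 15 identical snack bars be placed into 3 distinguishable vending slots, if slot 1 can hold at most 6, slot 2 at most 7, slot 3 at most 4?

By stars and bars, unrestricted non-negative solutions to x_1+…+x_3 = 15 number C(15+2,2) = 136.
Subtract solutions that violate a single cap (substitute x_i' = x_i − (cap_i+1)): x_1 ≥ 7 gives C(10,2) = 45; x_2 ≥ 8 gives C(9,2) = 36; x_3 ≥ 5 gives C(12,2) = 66. Together 147.
Add back pairs where two caps are both exceeded: 1 + 10 + 6 = 17.
By inclusion–exclusion the count is 136 − 147 + 17 = 6.

6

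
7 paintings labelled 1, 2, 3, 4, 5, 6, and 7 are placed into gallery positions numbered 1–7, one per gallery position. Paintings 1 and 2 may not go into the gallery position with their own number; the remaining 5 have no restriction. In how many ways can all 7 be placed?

Let Aᵢ (for i ∈ {1, 2}) be the placements that put painting i in its forbidden gallery position. Any j of these fix j positions, leaving (7−j)! ways to fill the rest, and there are C(2,j) ways to pick which j.
By inclusion–exclusion, the number of valid placements is Σ_{j=0}^{2} (−1)^j C(2,j)·(7−j)!.
Computing: 5040 − 1440 + 120 = 3720.

3720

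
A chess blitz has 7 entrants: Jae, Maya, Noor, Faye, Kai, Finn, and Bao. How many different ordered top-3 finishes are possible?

This is an ordered selection of 3 from 7: P(7,3).
That gives 7 × 6 × 5 = 210.

210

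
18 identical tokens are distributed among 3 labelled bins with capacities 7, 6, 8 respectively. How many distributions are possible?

10

By stars and bars, unrestricted non-negative solutions to x_1+…+x_3 = 18 number C(18+2,2) = 190.
Subtract solutions that violate a single cap (substitute x_i' = x_i − (cap_i+1)): x_1 ≥ 8 gives C(12,2) = 66; x_2 ≥ 7 gives C(13,2) = 78; x_3 ≥ 9 gives C(11,2) = 55. Together 199.
Add back pairs where two caps are both exceeded: 10 + 3 + 6 = 19.
By inclusion–exclusion the count is 190 − 199 + 19 = 10.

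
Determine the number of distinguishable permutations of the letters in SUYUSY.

90

The 6 letters of SUYUSY have repeats: S appearing twice, U appearing twice, and Y appearing twice.
So there are 6! / (2!·2!·2!) = 90 distinguishable arrangements.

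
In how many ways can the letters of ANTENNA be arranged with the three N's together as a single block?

Treat the 3 copies of N as a single block. The multiset to arrange is then {NNN, A, A, E, T}, 5 items in all.
That gives (5)!/(2!) = 60 arrangements.

60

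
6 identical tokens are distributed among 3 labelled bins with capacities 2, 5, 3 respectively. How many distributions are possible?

11

By stars and bars, unrestricted non-negative solutions to x_1+…+x_3 = 6 number C(6+2,2) = 28.
Subtract solutions that violate a single cap (substitute x_i' = x_i − (cap_i+1)): x_1 ≥ 3 gives C(5,2) = 10; x_2 ≥ 6 gives C(2,2) = 1; x_3 ≥ 4 gives C(4,2) = 6. Together 17.
No two caps can be exceeded simultaneously, so the pair terms are all 0.
By inclusion–exclusion the count is 28 − 17 + 0 = 11.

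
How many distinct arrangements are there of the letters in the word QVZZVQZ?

210

The 7 letters of QVZZVQZ have repeats: Q appearing twice, V appearing twice, and Z appearing 3 times.
Dividing 7! = 5040 by 3!·2!·2! = 24 for the repeated letters gives 210.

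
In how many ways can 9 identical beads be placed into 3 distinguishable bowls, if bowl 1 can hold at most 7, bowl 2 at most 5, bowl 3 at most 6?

36

Without the upper bounds there are C(11,2) = 55 ways to split 9 among 3 bowls.
Subtract solutions that violate a single cap (substitute x_i' = x_i − (cap_i+1)): x_1 ≥ 8 gives C(3,2) = 3; x_2 ≥ 6 gives C(5,2) = 10; x_3 ≥ 7 gives C(4,2) = 6. Together 19.
No two caps can be exceeded simultaneously, so the pair terms are all 0.
By inclusion–exclusion the count is 55 − 19 + 0 = 36.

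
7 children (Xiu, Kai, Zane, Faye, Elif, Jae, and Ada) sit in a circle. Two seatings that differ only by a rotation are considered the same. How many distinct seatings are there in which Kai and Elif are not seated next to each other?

All circular seatings of 7 people number (6)! = 720.
Those with Kai next to Elif: fuse the pair into one unit and seat 6 units around a circle — 2·(5)! = 240.
Subtracting, 720 − 240 = 480.

480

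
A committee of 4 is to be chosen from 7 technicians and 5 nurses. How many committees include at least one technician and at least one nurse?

455

Total 4-person selections from all 12: C(12,4) = 495.
Subtract selections that omit an entire group: no technicians → C(5,4) = 5; no nurses → C(7,4) = 35.
Both groups omitted at once is impossible, so 495 − 40 = 455.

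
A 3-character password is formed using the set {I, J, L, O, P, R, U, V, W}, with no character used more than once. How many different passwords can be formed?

504

This is a permutation of 3 out of 9: P(9,3) = 9!/6!.
That product is 9 × 8 × 7 = 504.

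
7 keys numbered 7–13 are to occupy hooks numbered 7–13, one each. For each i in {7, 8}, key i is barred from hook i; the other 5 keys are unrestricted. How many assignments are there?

Let Aᵢ (for i ∈ {7, 8}) be the placements that put key i in its forbidden hook. Any j of these fix j positions, leaving (7−j)! ways to fill the rest, and there are C(2,j) ways to pick which j.
By inclusion–exclusion, the number of valid placements is Σ_{j=0}^{2} (−1)^j C(2,j)·(7−j)!.
Computing: 5040 − 1440 + 120 = 3720.

3720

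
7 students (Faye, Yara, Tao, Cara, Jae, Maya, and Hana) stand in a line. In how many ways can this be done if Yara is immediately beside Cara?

1440

Treat {Yara, Cara} as a single unit. There are 6 units to order, and the pair itself can be ordered 2 ways.
That gives 2 × 6! = 2 × 720 = 1440.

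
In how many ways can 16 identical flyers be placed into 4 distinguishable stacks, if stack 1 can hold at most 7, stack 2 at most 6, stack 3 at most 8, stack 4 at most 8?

350

Without the upper bounds there are C(19,3) = 969 ways to split 16 among 4 stacks.
Subtract solutions that violate a single cap (substitute x_i' = x_i − (cap_i+1)): x_1 ≥ 8 gives C(11,3) = 165; x_2 ≥ 7 gives C(12,3) = 220; x_3 ≥ 9 gives C(10,3) = 120; x_4 ≥ 9 gives C(10,3) = 120. Together 625.
Add back pairs where two caps are both exceeded: 4 + 0 + 0 + 1 + 1 + 0 = 6.
By inclusion–exclusion the count is 969 − 625 + 6 = 350.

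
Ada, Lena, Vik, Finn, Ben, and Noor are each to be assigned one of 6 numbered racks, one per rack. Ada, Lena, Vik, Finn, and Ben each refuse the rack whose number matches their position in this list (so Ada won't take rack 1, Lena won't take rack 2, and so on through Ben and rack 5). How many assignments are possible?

309

Let Aᵢ (for 1 ≤ i ≤ 5) be the placements that put person i in their forbidden rack. Any j of these fix j positions, leaving (6−j)! ways to fill the rest, and there are C(5,j) ways to pick which j.
By inclusion–exclusion, the number of valid placements is Σ_{j=0}^{5} (−1)^j C(5,j)·(6−j)!.
Computing: 720 − 600 + 240 − 60 + 10 − 1 = 309.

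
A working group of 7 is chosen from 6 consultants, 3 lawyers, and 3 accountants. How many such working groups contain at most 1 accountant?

Split by how many accountants are chosen (0 through 1).
Sum: C(3,0)·C(9,7) + C(3,1)·C(9,6) = 36 + 252 = 288.

288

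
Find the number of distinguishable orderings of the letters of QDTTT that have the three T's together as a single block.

Treat the 3 copies of T as a single block. The multiset to arrange is then {TTT, D, Q}, 3 items in all.
All 3 items are distinct, so there are (3)! = 6 arrangements.

6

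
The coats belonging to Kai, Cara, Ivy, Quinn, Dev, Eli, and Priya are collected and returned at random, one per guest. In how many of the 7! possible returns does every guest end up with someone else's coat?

This is the derangement count D_7: permutations of 7 items with no fixed point.
By inclusion–exclusion this is Σ_{j=0}^{7} (−1)^j C(7,j)·(7−j)!.
Computing: 5040 − 5040 + 2520 − 840 + 210 − 42 + 7 − 1 = 1854.

1854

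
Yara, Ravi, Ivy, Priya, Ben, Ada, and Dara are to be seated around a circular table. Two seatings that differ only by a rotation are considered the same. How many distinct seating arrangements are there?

Around a circle, 7 distinct people have 7!/7 = (6)! = 720 rotationally distinct seatings.

720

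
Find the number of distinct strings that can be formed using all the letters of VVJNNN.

60

Letter multiplicities in VVJNNN: J×1, N×3, V×2.
So there are 6! / (3!·2!) = 60 distinguishable arrangements.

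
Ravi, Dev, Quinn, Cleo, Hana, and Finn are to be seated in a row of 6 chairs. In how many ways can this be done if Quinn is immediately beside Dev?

240

Place the 4 others and the Quinn-Dev pair as 5 objects in a line; the pair has 2 internal arrangements.
That gives 2 × 5! = 2 × 120 = 240.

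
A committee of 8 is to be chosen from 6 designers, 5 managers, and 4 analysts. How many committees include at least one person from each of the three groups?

6216

Total 8-person selections from all 15: C(15,8) = 6435.
Subtract selections that omit an entire group: no designers → C(9,8) = 9; no managers → C(10,8) = 45; no analysts → C(11,8) = 165.
Add back selections omitting two groups (i.e. drawn from a single group): C(6,8) + C(5,8) + C(4,8) = 0.
By inclusion–exclusion: 6435 − 219 + 0 = 6216.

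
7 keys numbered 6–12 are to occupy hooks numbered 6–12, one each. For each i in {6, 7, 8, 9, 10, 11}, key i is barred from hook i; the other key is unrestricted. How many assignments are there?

2119

Let Aᵢ (for 6 ≤ i ≤ 11) be the placements that put key i in its forbidden hook. Any j of these fix j positions, leaving (7−j)! ways to fill the rest, and there are C(6,j) ways to pick which j.
By inclusion–exclusion, the number of valid placements is Σ_{j=0}^{6} (−1)^j C(6,j)·(7−j)!.
Computing: 5040 − 4320 + 1800 − 480 + 90 − 12 + 1 = 2119.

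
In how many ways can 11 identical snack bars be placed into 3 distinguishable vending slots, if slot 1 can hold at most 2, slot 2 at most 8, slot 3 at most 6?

15

By stars and bars, unrestricted non-negative solutions to x_1+…+x_3 = 11 number C(11+2,2) = 78.
Subtract solutions that violate a single cap (substitute x_i' = x_i − (cap_i+1)): x_1 ≥ 3 gives C(10,2) = 45; x_2 ≥ 9 gives C(4,2) = 6; x_3 ≥ 7 gives C(6,2) = 15. Together 66.
Add back pairs where two caps are both exceeded: 0 + 3 + 0 = 3.
By inclusion–exclusion the count is 78 − 66 + 3 = 15.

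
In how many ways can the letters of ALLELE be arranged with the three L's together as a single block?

Treat the 3 copies of L as a single block. The multiset to arrange is then {LLL, A, E, E}, 4 items in all.
That gives (4)!/(2!) = 12 arrangements.

12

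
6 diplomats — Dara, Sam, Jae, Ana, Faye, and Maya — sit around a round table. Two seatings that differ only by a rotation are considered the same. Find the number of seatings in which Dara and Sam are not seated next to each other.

Without the restriction there are (5)! = 120 seatings.
Seatings with Dara beside Sam: treat them as a block with 2 internal orders, giving 2 × (4)! = 48.
Subtracting, 120 − 48 = 72.

72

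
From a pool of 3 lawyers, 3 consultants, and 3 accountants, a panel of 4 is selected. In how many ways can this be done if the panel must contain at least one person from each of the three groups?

Total 4-person selections from all 9: C(9,4) = 126.
Selections missing a whole group: no lawyers → C(6,4) = 15; no consultants → C(6,4) = 15; no accountants → C(6,4) = 15.
Add back selections omitting two groups (i.e. drawn from a single group): C(3,4) + C(3,4) + C(3,4) = 0.
By inclusion–exclusion: 126 − 45 + 0 = 81.

81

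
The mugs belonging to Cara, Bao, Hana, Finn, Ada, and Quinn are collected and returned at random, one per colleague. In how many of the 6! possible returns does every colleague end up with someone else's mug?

This is the derangement count D_6: permutations of 6 items with no fixed point.
By inclusion–exclusion this is Σ_{j=0}^{6} (−1)^j C(6,j)·(6−j)!.
Computing: 720 − 720 + 360 − 120 + 30 − 6 + 1 = 265.

265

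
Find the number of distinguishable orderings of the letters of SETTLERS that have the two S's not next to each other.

3780

There are 8!/(2!·2!·2!) = 5040 arrangements of SETTLERS in total.
Arrangements with the S's together: treat SS as one letter, giving (7)!/(2!·2!) = 1260.
Subtracting, 5040 − 1260 = 3780 arrangements keep the S's apart.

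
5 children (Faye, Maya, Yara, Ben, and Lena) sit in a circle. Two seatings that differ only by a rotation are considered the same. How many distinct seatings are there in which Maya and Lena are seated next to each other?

Treat {Maya, Lena} as one unit (2 internal orders) and seat the resulting 4 units around the table: (3)! circular arrangements.
So 2 × (3)! = 2 × 6 = 12.

12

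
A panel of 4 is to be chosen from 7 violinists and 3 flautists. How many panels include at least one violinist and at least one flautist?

Unrestricted: C(10,4) = 210 ways to pick any 4 of the 10.
Selections missing a whole group: no violinists → C(3,4) = 0; no flautists → C(7,4) = 35.
Both groups omitted at once is impossible, so 210 − 35 = 175.

175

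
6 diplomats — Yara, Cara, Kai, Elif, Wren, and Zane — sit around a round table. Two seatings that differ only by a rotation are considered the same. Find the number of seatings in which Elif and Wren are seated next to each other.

Glue Elif and Wren into a block (2 internal orders). Seating 5 units around a circle gives (4)! arrangements.
So 2 × (4)! = 2 × 24 = 48.

48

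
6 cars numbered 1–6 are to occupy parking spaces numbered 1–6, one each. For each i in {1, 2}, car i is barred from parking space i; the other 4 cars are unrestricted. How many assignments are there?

504

Let Aᵢ (for i ∈ {1, 2}) be the placements that put car i in its forbidden parking space. Any j of these fix j positions, leaving (6−j)! ways to fill the rest, and there are C(2,j) ways to pick which j.
By inclusion–exclusion, the number of valid placements is Σ_{j=0}^{2} (−1)^j C(2,j)·(6−j)!.
Computing: 720 − 240 + 24 = 504.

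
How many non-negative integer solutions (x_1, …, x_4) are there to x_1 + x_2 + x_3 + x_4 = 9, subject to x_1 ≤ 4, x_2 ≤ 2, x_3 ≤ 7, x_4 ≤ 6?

By stars and bars, unrestricted non-negative solutions to x_1+…+x_4 = 9 number C(9+3,3) = 220.
Subtract solutions that violate a single cap (substitute x_i' = x_i − (cap_i+1)): x_1 ≥ 5 gives C(7,3) = 35; x_2 ≥ 3 gives C(9,3) = 84; x_3 ≥ 8 gives C(4,3) = 4; x_4 ≥ 7 gives C(5,3) = 10. Together 133.
Add back pairs where two caps are both exceeded: 4 + 0 + 0 + 0 + 0 + 0 = 4.
By inclusion–exclusion the count is 220 − 133 + 4 = 91.

91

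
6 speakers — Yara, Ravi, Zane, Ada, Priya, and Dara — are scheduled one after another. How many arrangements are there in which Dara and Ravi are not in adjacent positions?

Of the 6! = 720 arrangements, those with Dara and Ravi adjacent number 2 × 5! = 240 (treat the pair as a block with 2 internal orders).
So 720 − 240 = 480 arrangements keep them apart.

480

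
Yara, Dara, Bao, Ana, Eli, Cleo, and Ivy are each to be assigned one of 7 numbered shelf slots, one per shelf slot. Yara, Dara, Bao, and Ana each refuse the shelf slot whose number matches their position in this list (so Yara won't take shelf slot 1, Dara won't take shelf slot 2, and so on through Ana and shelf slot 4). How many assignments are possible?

2790

Let Aᵢ (for 1 ≤ i ≤ 4) be the placements that put person i in their forbidden shelf slot. Any j of these fix j positions, leaving (7−j)! ways to fill the rest, and there are C(4,j) ways to pick which j.
By inclusion–exclusion, the number of valid placements is Σ_{j=0}^{4} (−1)^j C(4,j)·(7−j)!.
Computing: 5040 − 2880 + 720 − 96 + 6 = 2790.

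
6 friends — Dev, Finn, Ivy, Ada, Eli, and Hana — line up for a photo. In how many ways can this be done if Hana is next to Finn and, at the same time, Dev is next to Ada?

Treat {Hana,Finn} as one block (2 orders) and {Dev,Ada} as another (2 orders).
That leaves 4 units to arrange: 2 × 2 × 4! = 4 × 24 = 96.

96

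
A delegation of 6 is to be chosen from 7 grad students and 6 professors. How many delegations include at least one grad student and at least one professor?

1708

With no constraint there are C(13,6) = 1716 possible selections.
Subtract selections that omit an entire group: no grad students → C(6,6) = 1; no professors → C(7,6) = 7.
Both groups omitted at once is impossible, so 1716 − 8 = 1708.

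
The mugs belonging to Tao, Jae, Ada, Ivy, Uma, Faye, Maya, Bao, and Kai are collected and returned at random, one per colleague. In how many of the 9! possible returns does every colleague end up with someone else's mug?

This is the derangement count D_9: permutations of 9 items with no fixed point.
By inclusion–exclusion this is Σ_{j=0}^{9} (−1)^j C(9,j)·(9−j)!.
Computing: 362880 − 362880 + 181440 − 60480 + 15120 − 3024 + 504 − 72 + 9 − 1 = 133496.

133496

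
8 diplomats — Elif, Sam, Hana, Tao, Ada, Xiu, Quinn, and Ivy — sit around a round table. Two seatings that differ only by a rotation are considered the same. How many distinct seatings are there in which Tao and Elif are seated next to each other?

1440

Glue Tao and Elif into a block (2 internal orders). Seating 7 units around a circle gives (6)! arrangements.
So 2 × (6)! = 2 × 720 = 1440.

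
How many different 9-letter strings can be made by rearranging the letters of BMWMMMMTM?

504

BMWMMMMTM has 9 letters with M appearing 6 times.
The number of distinct arrangements is 9!/(6!) = 362880/720 = 504.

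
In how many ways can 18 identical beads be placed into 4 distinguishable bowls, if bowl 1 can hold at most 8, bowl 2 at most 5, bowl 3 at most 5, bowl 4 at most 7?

Without the upper bounds there are C(21,3) = 1330 ways to split 18 among 4 bowls.
Subtract solutions that violate a single cap (substitute x_i' = x_i − (cap_i+1)): x_1 ≥ 9 gives C(12,3) = 220; x_2 ≥ 6 gives C(15,3) = 455; x_3 ≥ 6 gives C(15,3) = 455; x_4 ≥ 8 gives C(13,3) = 286. Together 1416.
Add back pairs where two caps are both exceeded: 20 + 20 + 4 + 84 + 35 + 35 = 198.
By inclusion–exclusion the count is 1330 − 1416 + 198 = 112.

112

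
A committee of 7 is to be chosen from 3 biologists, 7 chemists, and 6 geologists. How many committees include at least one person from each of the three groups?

9569

With no constraint there are C(16,7) = 11440 possible selections.
Subtract selections that omit an entire group: no biologists → C(13,7) = 1716; no chemists → C(9,7) = 36; no geologists → C(10,7) = 120.
Add back selections omitting two groups (i.e. drawn from a single group): C(3,7) + C(7,7) + C(6,7) = 1.
By inclusion–exclusion: 11440 − 1872 + 1 = 9569.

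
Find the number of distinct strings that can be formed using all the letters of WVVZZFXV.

3360

Letter multiplicities in WVVZZFXV: F×1, V×3, W×1, X×1, Z×2.
So there are 8! / (3!·2!) = 3360 distinguishable arrangements.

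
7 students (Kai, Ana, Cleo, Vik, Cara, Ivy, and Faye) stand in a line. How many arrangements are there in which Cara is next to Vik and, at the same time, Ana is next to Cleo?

480

Treat {Cara,Vik} as one block (2 orders) and {Ana,Cleo} as another (2 orders).
That leaves 5 units to arrange: 2 × 2 × 5! = 4 × 120 = 480.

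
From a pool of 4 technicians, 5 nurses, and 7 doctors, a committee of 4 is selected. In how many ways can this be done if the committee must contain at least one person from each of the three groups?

910

Total 4-person selections from all 16: C(16,4) = 1820.
Selections missing a whole group: no technicians → C(12,4) = 495; no nurses → C(11,4) = 330; no doctors → C(9,4) = 126.
Add back selections omitting two groups (i.e. drawn from a single group): C(4,4) + C(5,4) + C(7,4) = 41.
By inclusion–exclusion: 1820 − 951 + 41 = 910.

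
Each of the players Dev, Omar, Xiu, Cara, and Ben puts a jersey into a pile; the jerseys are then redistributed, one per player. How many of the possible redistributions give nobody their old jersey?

44

Let Aᵢ be the assignments in which player i gets their old jersey. We want the size of the complement of A₁∪…∪A_5.
By inclusion–exclusion this is Σ_{j=0}^{5} (−1)^j C(5,j)·(5−j)!.
Computing: 120 − 120 + 60 − 20 + 5 − 1 = 44.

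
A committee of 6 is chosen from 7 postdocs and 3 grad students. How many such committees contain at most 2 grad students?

175

Split by how many grad students are chosen (0 through 2).
Sum: C(3,0)·C(7,6) + C(3,1)·C(7,5) + C(3,2)·C(7,4) = 7 + 63 + 105 = 175.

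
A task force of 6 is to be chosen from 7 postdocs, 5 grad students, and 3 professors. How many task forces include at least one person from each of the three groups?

Unrestricted: C(15,6) = 5005 ways to pick any 6 of the 15.
Selections missing a whole group: no postdocs → C(8,6) = 28; no grad students → C(10,6) = 210; no professors → C(12,6) = 924.
Add back selections omitting two groups (i.e. drawn from a single group): C(7,6) + C(5,6) + C(3,6) = 7.
By inclusion–exclusion: 5005 − 1162 + 7 = 3850.

3850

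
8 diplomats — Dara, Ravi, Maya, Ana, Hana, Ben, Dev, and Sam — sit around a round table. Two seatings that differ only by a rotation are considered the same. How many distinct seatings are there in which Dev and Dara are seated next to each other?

1440

Glue Dev and Dara into a block (2 internal orders). Seating 7 units around a circle gives (6)! arrangements.
So 2 × (6)! = 2 × 720 = 1440.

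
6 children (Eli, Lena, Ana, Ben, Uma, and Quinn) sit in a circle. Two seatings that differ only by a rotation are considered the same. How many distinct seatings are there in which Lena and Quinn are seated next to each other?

48

Treat {Lena, Quinn} as one unit (2 internal orders) and seat the resulting 5 units around the table: (4)! circular arrangements.
So 2 × (4)! = 2 × 24 = 48.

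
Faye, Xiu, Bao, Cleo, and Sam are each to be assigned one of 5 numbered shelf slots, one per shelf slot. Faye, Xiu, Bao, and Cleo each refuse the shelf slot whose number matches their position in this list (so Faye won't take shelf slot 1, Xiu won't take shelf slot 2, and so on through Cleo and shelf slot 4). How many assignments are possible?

Let Aᵢ (for 1 ≤ i ≤ 4) be the placements that put person i in their forbidden shelf slot. Any j of these fix j positions, leaving (5−j)! ways to fill the rest, and there are C(4,j) ways to pick which j.
By inclusion–exclusion, the number of valid placements is Σ_{j=0}^{4} (−1)^j C(4,j)·(5−j)!.
Computing: 120 − 96 + 36 − 8 + 1 = 53.

53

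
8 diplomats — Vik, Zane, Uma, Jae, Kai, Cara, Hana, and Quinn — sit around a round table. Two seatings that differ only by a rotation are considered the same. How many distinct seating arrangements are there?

5040

Fix one person's seat to break rotational symmetry; the remaining 7 people can be arranged in (7)! = 5040 ways.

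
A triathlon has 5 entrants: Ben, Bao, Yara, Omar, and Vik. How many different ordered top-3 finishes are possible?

60

There are 5 choices for 1st place, 4 for 2nd, and 3 for 3rd.
That gives 5 × 4 × 3 = 60.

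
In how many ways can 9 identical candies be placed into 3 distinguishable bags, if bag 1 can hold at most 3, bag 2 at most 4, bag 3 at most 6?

14

By stars and bars, unrestricted non-negative solutions to x_1+…+x_3 = 9 number C(9+2,2) = 55.
Subtract solutions that violate a single cap (substitute x_i' = x_i − (cap_i+1)): x_1 ≥ 4 gives C(7,2) = 21; x_2 ≥ 5 gives C(6,2) = 15; x_3 ≥ 7 gives C(4,2) = 6. Together 42.
Add back pairs where two caps are both exceeded: 1 + 0 + 0 = 1.
By inclusion–exclusion the count is 55 − 42 + 1 = 14.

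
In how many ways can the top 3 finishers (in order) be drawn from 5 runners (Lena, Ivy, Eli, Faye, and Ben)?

60

There are 5 choices for 1st place, 4 for 2nd, and 3 for 3rd.
That gives 5 × 4 × 3 = 60.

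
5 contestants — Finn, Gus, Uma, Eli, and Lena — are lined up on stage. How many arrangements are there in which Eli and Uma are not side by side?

72

Of the 5! = 120 arrangements, those with Eli and Uma adjacent number 2 × 4! = 48 (treat the pair as a block with 2 internal orders).
So 120 − 48 = 72 arrangements keep them apart.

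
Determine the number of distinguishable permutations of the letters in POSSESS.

210

Letter multiplicities in POSSESS: E×1, O×1, P×1, S×4.
The number of distinct arrangements is 7!/(4!) = 5040/24 = 210.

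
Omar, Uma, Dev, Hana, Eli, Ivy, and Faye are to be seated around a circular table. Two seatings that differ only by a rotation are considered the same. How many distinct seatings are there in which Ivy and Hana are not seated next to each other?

480

All circular seatings of 7 people number (6)! = 720.
Those with Ivy next to Hana: fuse the pair into one unit and seat 6 units around a circle — 2·(5)! = 240.
Subtracting, 720 − 240 = 480.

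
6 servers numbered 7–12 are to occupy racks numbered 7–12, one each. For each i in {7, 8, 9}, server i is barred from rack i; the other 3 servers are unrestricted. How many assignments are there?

Let Aᵢ (for i ∈ {7, 8, 9}) be the placements that put server i in its forbidden rack. Any j of these fix j positions, leaving (6−j)! ways to fill the rest, and there are C(3,j) ways to pick which j.
By inclusion–exclusion, the number of valid placements is Σ_{j=0}^{3} (−1)^j C(3,j)·(6−j)!.
Computing: 720 − 360 + 72 − 6 = 426.

426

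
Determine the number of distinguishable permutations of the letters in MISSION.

1260

The 7 letters of MISSION have repeats: I appearing twice and S appearing twice.
So there are 7! / (2!·2!) = 1260 distinguishable arrangements.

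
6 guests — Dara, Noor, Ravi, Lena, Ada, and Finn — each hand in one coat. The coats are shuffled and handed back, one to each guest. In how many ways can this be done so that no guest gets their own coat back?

Count assignments avoiding every fixed point. For any j of the 6 guests fixed to their own coat, the other 6−j can be arranged in (6−j)! ways.
By inclusion–exclusion this is Σ_{j=0}^{6} (−1)^j C(6,j)·(6−j)!.
Computing: 720 − 720 + 360 − 120 + 30 − 6 + 1 = 265.

265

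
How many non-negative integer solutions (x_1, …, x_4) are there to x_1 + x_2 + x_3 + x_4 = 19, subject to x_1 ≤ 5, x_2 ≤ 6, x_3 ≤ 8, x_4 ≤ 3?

Without the upper bounds there are C(22,3) = 1540 ways to split 19 among 4 variables.
Subtract solutions that violate a single cap (substitute x_i' = x_i − (cap_i+1)): x_1 ≥ 6 gives C(16,3) = 560; x_2 ≥ 7 gives C(15,3) = 455; x_3 ≥ 9 gives C(13,3) = 286; x_4 ≥ 4 gives C(18,3) = 816. Together 2117.
Add back pairs where two caps are both exceeded: 84 + 35 + 220 + 20 + 165 + 84 = 608.
Subtract triples: 0 + 10 + 1 + 0 = 11.
By inclusion–exclusion the count is 1540 − 2117 + 608 − 11 = 20.

20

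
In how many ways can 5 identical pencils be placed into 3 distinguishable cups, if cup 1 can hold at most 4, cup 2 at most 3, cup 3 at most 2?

11

By stars and bars, unrestricted non-negative solutions to x_1+…+x_3 = 5 number C(5+2,2) = 21.
Subtract solutions that violate a single cap (substitute x_i' = x_i − (cap_i+1)): x_1 ≥ 5 gives C(2,2) = 1; x_2 ≥ 4 gives C(3,2) = 3; x_3 ≥ 3 gives C(4,2) = 6. Together 10.
No two caps can be exceeded simultaneously, so the pair terms are all 0.
By inclusion–exclusion the count is 21 − 10 + 0 = 11.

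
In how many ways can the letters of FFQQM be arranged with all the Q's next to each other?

Treat the 2 copies of Q as a single block. The multiset to arrange is then {QQ, F, F, M}, 4 items in all.
That gives (4)!/(2!) = 12 arrangements.

12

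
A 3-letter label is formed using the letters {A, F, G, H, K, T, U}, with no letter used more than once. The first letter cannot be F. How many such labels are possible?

180

The first letter has 7−1 = 6 choices (anything except F).
The remaining 2 letters are filled from the other 6 symbols without repetition: 6 × 5 = 30.
Total: 6 × 30 = 180.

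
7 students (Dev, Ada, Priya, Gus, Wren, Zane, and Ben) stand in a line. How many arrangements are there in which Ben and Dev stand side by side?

1440

Treat {Ben, Dev} as a single unit. There are 6 units to order, and the pair itself can be ordered 2 ways.
So the count is 2·(6)! = 1440.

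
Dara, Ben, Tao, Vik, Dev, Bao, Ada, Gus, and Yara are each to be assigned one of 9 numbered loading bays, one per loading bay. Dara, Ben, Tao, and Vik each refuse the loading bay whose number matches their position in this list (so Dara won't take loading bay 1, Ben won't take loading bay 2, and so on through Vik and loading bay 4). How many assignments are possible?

Let Aᵢ (for 1 ≤ i ≤ 4) be the placements that put person i in their forbidden loading bay. Any j of these fix j positions, leaving (9−j)! ways to fill the rest, and there are C(4,j) ways to pick which j.
By inclusion–exclusion, the number of valid placements is Σ_{j=0}^{4} (−1)^j C(4,j)·(9−j)!.
Computing: 362880 − 161280 + 30240 − 2880 + 120 = 229080.

229080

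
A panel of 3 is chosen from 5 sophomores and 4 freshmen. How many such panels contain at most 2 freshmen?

Split by how many freshmen are chosen (0 through 2).
Sum: C(4,0)·C(5,3) + C(4,1)·C(5,2) + C(4,2)·C(5,1) = 10 + 40 + 30 = 80.

80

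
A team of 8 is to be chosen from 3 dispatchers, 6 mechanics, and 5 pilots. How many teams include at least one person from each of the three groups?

2828

Unrestricted: C(14,8) = 3003 ways to pick any 8 of the 14.
Selections missing a whole group: no dispatchers → C(11,8) = 165; no mechanics → C(8,8) = 1; no pilots → C(9,8) = 9.
Add back selections omitting two groups (i.e. drawn from a single group): C(3,8) + C(6,8) + C(5,8) = 0.
By inclusion–exclusion: 3003 − 175 + 0 = 2828.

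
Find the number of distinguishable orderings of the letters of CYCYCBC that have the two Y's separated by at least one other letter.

75

There are 7!/(4!·2!) = 105 arrangements of CYCYCBC in total.
If the two Y's are adjacent, glue them into one block, leaving 6 items to arrange: (6)!/(4!) = 30 ways.
Subtracting, 105 − 30 = 75 arrangements keep the Y's apart.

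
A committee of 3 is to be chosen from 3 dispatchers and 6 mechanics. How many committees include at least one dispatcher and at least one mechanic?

63

Total 3-person selections from all 9: C(9,3) = 84.
Selections missing a whole group: no dispatchers → C(6,3) = 20; no mechanics → C(3,3) = 1.
Both groups omitted at once is impossible, so 84 − 21 = 63.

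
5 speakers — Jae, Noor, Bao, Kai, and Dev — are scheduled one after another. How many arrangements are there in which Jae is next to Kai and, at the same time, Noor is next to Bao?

24

Treat {Jae,Kai} as one block (2 orders) and {Noor,Bao} as another (2 orders).
That leaves 3 units to arrange: 2 × 2 × 3! = 4 × 6 = 24.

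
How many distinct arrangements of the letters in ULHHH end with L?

Fix L in the last position and arrange the remaining 4 letters.
Those 4 letters have H appearing 3 times, giving (4)!/(3!) = 4.

4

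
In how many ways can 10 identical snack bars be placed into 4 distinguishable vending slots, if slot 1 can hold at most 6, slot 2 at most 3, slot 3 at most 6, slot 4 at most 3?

Ignoring the caps, the number of non-negative solutions to x_1+…+x_4 = 10 is C(13,3) = 286.
Subtract solutions that violate a single cap (substitute x_i' = x_i − (cap_i+1)): x_1 ≥ 7 gives C(6,3) = 20; x_2 ≥ 4 gives C(9,3) = 84; x_3 ≥ 7 gives C(6,3) = 20; x_4 ≥ 4 gives C(9,3) = 84. Together 208.
Add back pairs where two caps are both exceeded: 0 + 0 + 0 + 0 + 10 + 0 = 10.
By inclusion–exclusion the count is 286 − 208 + 10 = 88.

88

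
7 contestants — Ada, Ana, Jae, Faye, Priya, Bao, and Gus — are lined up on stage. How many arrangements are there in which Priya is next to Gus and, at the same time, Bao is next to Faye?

480

Treat {Priya,Gus} as one block (2 orders) and {Bao,Faye} as another (2 orders).
That leaves 5 units to arrange: 2 × 2 × 5! = 4 × 120 = 480.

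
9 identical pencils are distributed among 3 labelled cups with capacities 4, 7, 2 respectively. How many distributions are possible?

12

By stars and bars, unrestricted non-negative solutions to x_1+…+x_3 = 9 number C(9+2,2) = 55.
Subtract solutions that violate a single cap (substitute x_i' = x_i − (cap_i+1)): x_1 ≥ 5 gives C(6,2) = 15; x_2 ≥ 8 gives C(3,2) = 3; x_3 ≥ 3 gives C(8,2) = 28. Together 46.
Add back pairs where two caps are both exceeded: 0 + 3 + 0 = 3.
By inclusion–exclusion the count is 55 − 46 + 3 = 12.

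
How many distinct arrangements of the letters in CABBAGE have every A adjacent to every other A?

360

Treat the 2 copies of A as a single block. The multiset to arrange is then {AA, B, B, C, E, G}, 6 items in all.
That gives (6)!/(2!) = 360 arrangements.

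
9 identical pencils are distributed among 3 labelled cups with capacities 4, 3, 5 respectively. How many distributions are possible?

Without the upper bounds there are C(11,2) = 55 ways to split 9 among 3 cups.
Subtract solutions that violate a single cap (substitute x_i' = x_i − (cap_i+1)): x_1 ≥ 5 gives C(6,2) = 15; x_2 ≥ 4 gives C(7,2) = 21; x_3 ≥ 6 gives C(5,2) = 10. Together 46.
Add back pairs where two caps are both exceeded: 1 + 0 + 0 = 1.
By inclusion–exclusion the count is 55 − 46 + 1 = 10.

10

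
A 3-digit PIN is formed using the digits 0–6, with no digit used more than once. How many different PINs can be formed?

210

Choose and order 3 of the 7 symbols: the first digit has 7 options, the next 6, then 5.
7 × 6 × 5 = 210.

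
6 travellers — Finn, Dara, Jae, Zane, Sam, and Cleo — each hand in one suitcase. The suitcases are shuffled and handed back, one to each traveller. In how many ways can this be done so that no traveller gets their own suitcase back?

Let Aᵢ be the assignments in which traveller i gets their own suitcase. We want the size of the complement of A₁∪…∪A_6.
By inclusion–exclusion this is Σ_{j=0}^{6} (−1)^j C(6,j)·(6−j)!.
Computing: 720 − 720 + 360 − 120 + 30 − 6 + 1 = 265.

265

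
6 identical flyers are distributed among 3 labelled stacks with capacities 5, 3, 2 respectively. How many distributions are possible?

11

Without the upper bounds there are C(8,2) = 28 ways to split 6 among 3 stacks.
Subtract solutions that violate a single cap (substitute x_i' = x_i − (cap_i+1)): x_1 ≥ 6 gives C(2,2) = 1; x_2 ≥ 4 gives C(4,2) = 6; x_3 ≥ 3 gives C(5,2) = 10. Together 17.
No two caps can be exceeded simultaneously, so the pair terms are all 0.
By inclusion–exclusion the count is 28 − 17 + 0 = 11.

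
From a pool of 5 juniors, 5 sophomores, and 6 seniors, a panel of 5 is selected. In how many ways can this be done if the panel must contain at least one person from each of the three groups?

With no constraint there are C(16,5) = 4368 possible selections.
Selections missing a whole group: no juniors → C(11,5) = 462; no sophomores → C(11,5) = 462; no seniors → C(10,5) = 252.
Add back selections omitting two groups (i.e. drawn from a single group): C(5,5) + C(5,5) + C(6,5) = 8.
By inclusion–exclusion: 4368 − 1176 + 8 = 3200.

3200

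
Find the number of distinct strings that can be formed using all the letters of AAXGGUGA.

1120

AAXGGUGA has 8 letters with A appearing 3 times and G appearing 3 times.
Dividing 8! = 40320 by 3!·3! = 36 for the repeated letters gives 1120.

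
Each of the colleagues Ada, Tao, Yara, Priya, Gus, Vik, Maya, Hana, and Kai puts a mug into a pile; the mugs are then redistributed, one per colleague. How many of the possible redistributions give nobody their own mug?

133496

This is the derangement count D_9: permutations of 9 items with no fixed point.
By inclusion–exclusion this is Σ_{j=0}^{9} (−1)^j C(9,j)·(9−j)!.
Computing: 362880 − 362880 + 181440 − 60480 + 15120 − 3024 + 504 − 72 + 9 − 1 = 133496.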